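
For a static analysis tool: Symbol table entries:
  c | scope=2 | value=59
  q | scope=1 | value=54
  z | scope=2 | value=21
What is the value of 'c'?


Searching symbol table for 'c':
  c | scope=2 | value=59 <- MATCH
  q | scope=1 | value=54
  z | scope=2 | value=21
Found 'c' at scope 2 with value 59

59


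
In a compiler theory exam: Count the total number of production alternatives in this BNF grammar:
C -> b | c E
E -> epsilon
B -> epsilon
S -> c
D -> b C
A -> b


Counting alternatives per rule:
  C: 2 alternative(s)
  E: 1 alternative(s)
  B: 1 alternative(s)
  S: 1 alternative(s)
  D: 1 alternative(s)
  A: 1 alternative(s)
Sum: 2 + 1 + 1 + 1 + 1 + 1 = 7

7


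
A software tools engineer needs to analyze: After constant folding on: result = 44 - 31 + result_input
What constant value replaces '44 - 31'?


Identifying constant sub-expression:
  Original: result = 44 - 31 + result_input
  44 and 31 are both compile-time constants
  Evaluating: 44 - 31 = 13
  After folding: result = 13 + result_input

13


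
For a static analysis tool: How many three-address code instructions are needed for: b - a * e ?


Expression: b - a * e
Generating three-address code (respecting * over +/- precedence):
  Instruction 1: t1 = a * e
  Instruction 2: t2 = b - t1
Total instructions: 2

2


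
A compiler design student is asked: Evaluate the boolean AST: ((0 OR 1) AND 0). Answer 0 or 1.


Step 1: Evaluate inner node
  0 OR 1 = 1
Step 2: Evaluate root node
  1 AND 0 = 0

0


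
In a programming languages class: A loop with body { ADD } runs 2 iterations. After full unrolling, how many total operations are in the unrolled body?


Loop body operations: ADD (1 op per iteration)
Unrolling 2 iterations:
  Iteration 1: ADD (1 ops)
  Iteration 2: ADD (1 ops)
Total: 2 iterations * 1 ops/iter = 2 operations

2


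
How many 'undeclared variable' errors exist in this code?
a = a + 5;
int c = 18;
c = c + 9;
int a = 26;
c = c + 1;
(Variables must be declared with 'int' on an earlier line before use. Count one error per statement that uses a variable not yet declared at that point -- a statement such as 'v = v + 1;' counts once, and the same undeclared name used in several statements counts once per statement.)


Scanning code line by line:
  Line 1: use 'a' -> ERROR (undeclared)
  Line 2: declare 'c' -> declared = ['c']
  Line 3: use 'c' -> OK (declared)
  Line 4: declare 'a' -> declared = ['a', 'c']
  Line 5: use 'c' -> OK (declared)
Total undeclared variable errors: 1

1


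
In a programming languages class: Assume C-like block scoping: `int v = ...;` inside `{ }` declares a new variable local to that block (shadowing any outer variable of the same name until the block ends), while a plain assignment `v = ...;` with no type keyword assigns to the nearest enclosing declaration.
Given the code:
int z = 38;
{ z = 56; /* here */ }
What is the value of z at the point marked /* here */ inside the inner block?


Analyzing scoping rules:
Outer scope: declares z = 38
Inner block: 'z = 56;' has no type keyword, so it is an assignment to the outer z (no shadowing)
Inside the block, after the assignment -> 56
Result: 56

56


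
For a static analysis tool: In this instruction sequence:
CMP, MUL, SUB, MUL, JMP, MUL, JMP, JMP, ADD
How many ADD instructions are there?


Scanning instruction sequence for ADD:
  Position 1: CMP
  Position 2: MUL
  Position 3: SUB
  Position 4: MUL
  Position 5: JMP
  Position 6: MUL
  Position 7: JMP
  Position 8: JMP
  Position 9: ADD <- MATCH
Matches at positions: [9]
Total ADD count: 1

1


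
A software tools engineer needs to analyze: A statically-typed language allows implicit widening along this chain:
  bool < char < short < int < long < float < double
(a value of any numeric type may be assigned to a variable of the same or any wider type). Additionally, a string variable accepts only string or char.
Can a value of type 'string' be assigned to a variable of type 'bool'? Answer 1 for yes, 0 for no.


Target variable type: bool
Source value type: string
Rule: string cannot widen to any numeric type
Result: 0

0


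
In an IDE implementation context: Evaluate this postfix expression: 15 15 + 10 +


Processing tokens left to right:
Push 15, Push 15
Pop 15 and 15, compute 15 + 15 = 30, push 30
Push 10
Pop 30 and 10, compute 30 + 10 = 40, push 40
Stack result: 40

40


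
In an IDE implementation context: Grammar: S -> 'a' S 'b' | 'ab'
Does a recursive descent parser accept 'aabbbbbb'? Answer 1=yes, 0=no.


Grammar accepts strings of the form a^n b^n (n >= 1)
Word: 'aabbbbbb'
Counting: 2 a's and 6 b's
Check: 2 == 6? No
Mismatch: a-count != b-count
Rejected

0


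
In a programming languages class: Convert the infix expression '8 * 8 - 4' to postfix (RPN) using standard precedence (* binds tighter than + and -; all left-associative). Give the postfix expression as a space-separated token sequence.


Applying the shunting-yard algorithm:
  Operand 8 -> output
  Push '*' onto operator stack -> op-stack: [*]
  Operand 8 -> output
  See '-' (prec 1); top '*' (prec 2) >= it -> pop '*' to output
  Push '-' onto operator stack -> op-stack: [-]
  Operand 4 -> output
  End of input: pop '-' to output
Postfix result: 8 8 * 4 -

8 8 * 4 -


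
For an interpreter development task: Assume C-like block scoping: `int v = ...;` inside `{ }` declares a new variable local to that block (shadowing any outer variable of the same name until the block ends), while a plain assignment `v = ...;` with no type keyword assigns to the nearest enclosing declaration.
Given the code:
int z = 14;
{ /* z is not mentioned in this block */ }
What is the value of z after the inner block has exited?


Analyzing scoping rules:
Outer scope: declares z = 14
Inner block: z is neither redeclared nor assigned -> unchanged
After the block -> 14
Result: 14

14


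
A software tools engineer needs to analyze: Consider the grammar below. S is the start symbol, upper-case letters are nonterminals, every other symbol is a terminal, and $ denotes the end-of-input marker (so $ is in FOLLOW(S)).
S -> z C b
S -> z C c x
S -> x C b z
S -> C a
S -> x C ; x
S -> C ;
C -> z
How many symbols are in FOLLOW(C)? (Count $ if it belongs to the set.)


S is the start symbol and does not occur in any rule body, so FOLLOW(S) = {$}.
Examining every occurrence of C in a rule body:
  S -> z C b : C is followed by terminal 'b' -> add 'b'
  S -> z C c x : C is followed by terminal 'c' -> add 'c'
  S -> x C b z : C is followed by terminal 'b' -> add 'b' (already in the set)
  S -> C a : C is followed by terminal 'a' -> add 'a'
  S -> x C ; x : C is followed by terminal ';' -> add ';'
  S -> C ; : C is followed by terminal ';' -> add ';' (already in the set)
  C -> z : C does not occur in the body -> contributes nothing
FOLLOW(C) = {;, a, b, c}
Count: 4

4


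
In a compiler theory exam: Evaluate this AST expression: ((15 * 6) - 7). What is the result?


Expression: ((15 * 6) - 7)
Evaluating step by step:
  15 * 6 = 90
  90 - 7 = 83
Result: 83

83


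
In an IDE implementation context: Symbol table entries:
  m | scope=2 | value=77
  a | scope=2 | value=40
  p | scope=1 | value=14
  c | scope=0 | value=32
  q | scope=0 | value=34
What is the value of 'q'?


Searching symbol table for 'q':
  m | scope=2 | value=77
  a | scope=2 | value=40
  p | scope=1 | value=14
  c | scope=0 | value=32
  q | scope=0 | value=34 <- MATCH
Found 'q' at scope 0 with value 34

34


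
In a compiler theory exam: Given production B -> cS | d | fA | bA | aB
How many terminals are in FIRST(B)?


Production: B -> cS | d | fA | bA | aB
Examining each alternative for leading terminals:
  B -> cS : first terminal = 'c'
  B -> d : first terminal = 'd'
  B -> fA : first terminal = 'f'
  B -> bA : first terminal = 'b'
  B -> aB : first terminal = 'a'
FIRST(B) = {a, b, c, d, f}
Count: 5

5


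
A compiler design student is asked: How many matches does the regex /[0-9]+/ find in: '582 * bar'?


Pattern: /[0-9]+/ (int literals)
Input: '582 * bar'
Scanning for matches:
  Match 1: '582'
Total matches: 1

1


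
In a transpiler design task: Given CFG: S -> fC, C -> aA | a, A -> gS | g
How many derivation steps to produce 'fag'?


Grammar: S -> fC, C -> aA | a, A -> gS | g
Deriving 'fag':
Step 1: S -> fC => fC
Step 2: C -> aA => faA
Step 3: A -> g => fag
Total derivation steps: 3

3


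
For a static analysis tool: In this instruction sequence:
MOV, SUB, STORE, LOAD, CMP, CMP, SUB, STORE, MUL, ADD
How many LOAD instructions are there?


Scanning instruction sequence for LOAD:
  Position 1: MOV
  Position 2: SUB
  Position 3: STORE
  Position 4: LOAD <- MATCH
  Position 5: CMP
  Position 6: CMP
  Position 7: SUB
  Position 8: STORE
  Position 9: MUL
  Position 10: ADD
Matches at positions: [4]
Total LOAD count: 1

1


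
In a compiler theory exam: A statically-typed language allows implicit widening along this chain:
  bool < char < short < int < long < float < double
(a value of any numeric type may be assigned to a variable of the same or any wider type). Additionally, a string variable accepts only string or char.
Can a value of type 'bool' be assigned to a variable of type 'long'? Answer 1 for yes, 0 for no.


Target variable type: long
Source value type: bool
Numeric ranks: bool=0, long=4
Widening allowed iff rank(source) <= rank(target): 0 <= 4? Yes
Result: 1

1


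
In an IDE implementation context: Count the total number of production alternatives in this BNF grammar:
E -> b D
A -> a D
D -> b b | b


Counting alternatives per rule:
  E: 1 alternative(s)
  A: 1 alternative(s)
  D: 2 alternative(s)
Sum: 1 + 1 + 2 = 4

4


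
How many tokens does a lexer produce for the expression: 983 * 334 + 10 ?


Scanning '983 * 334 + 10'
Token 1: '983' -> integer_literal
Token 2: '*' -> operator
Token 3: '334' -> integer_literal
Token 4: '+' -> operator
Token 5: '10' -> integer_literal
Total tokens: 5

5


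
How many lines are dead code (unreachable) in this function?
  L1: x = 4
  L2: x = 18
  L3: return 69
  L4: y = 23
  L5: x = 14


Analyzing control flow:
  L1: reachable (before return)
  L2: reachable (before return)
  L3: reachable (return statement)
  L4: DEAD (after return at L3)
  L5: DEAD (after return at L3)
Return at L3, total lines = 5
Dead lines: L4 through L5
Count: 2

2


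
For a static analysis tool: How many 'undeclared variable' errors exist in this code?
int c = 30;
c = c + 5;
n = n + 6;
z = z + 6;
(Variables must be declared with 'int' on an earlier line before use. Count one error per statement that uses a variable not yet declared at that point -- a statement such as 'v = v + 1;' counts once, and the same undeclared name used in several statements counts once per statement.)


Scanning code line by line:
  Line 1: declare 'c' -> declared = ['c']
  Line 2: use 'c' -> OK (declared)
  Line 3: use 'n' -> ERROR (undeclared)
  Line 4: use 'z' -> ERROR (undeclared)
Total undeclared variable errors: 2

2


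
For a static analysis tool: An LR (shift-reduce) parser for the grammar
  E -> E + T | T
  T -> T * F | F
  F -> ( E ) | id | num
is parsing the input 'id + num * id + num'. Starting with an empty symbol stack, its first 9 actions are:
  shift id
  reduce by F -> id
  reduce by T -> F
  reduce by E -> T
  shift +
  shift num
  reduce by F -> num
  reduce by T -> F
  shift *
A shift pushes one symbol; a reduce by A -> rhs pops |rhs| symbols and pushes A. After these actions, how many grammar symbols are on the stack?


Tracking the symbol stack through each action:
  Action 1: shift 'id' : push -> stack = [id] (size 1)
  Action 2: reduce by F -> id : pop 1, push F -> stack = [F] (size 1)
  Action 3: reduce by T -> F : pop 1, push T -> stack = [T] (size 1)
  Action 4: reduce by E -> T : pop 1, push E -> stack = [E] (size 1)
  Action 5: shift '+' : push -> stack = [E, +] (size 2)
  Action 6: shift 'num' : push -> stack = [E, +, num] (size 3)
  Action 7: reduce by F -> num : pop 1, push F -> stack = [E, +, F] (size 3)
  Action 8: reduce by T -> F : pop 1, push T -> stack = [E, +, T] (size 3)
  Action 9: shift '*' : push -> stack = [E, +, T, *] (size 4)
Final stack size: 4

4


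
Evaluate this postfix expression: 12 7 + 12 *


Processing tokens left to right:
Push 12, Push 7
Pop 12 and 7, compute 12 + 7 = 19, push 19
Push 12
Pop 19 and 12, compute 19 * 12 = 228, push 228
Stack result: 228

228


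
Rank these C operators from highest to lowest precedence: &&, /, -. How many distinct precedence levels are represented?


Looking up precedence for each operator:
  && -> precedence 2
  / -> precedence 6
  - -> precedence 5
Sorted highest to lowest: /, -, &&
Distinct precedence values: [6, 5, 2]
Number of distinct levels: 3

3


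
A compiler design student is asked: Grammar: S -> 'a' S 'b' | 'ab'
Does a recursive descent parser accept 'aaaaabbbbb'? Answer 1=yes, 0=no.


Grammar accepts strings of the form a^n b^n (n >= 1)
Word: 'aaaaabbbbb'
Counting: 5 a's and 5 b's
Check: 5 == 5? Yes
Derivation (S -> aSb applied 4 time(s), then S -> ab): S => aSb => aaSbb => aaaSbbb => aaaaSbbbb => aaaaabbbbb
Accepted

1


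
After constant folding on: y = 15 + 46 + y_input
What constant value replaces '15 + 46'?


Identifying constant sub-expression:
  Original: y = 15 + 46 + y_input
  15 and 46 are both compile-time constants
  Evaluating: 15 + 46 = 61
  After folding: y = 61 + y_input

61


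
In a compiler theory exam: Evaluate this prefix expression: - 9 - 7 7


Parsing prefix expression: - 9 - 7 7
Step 1: Innermost operation '- 7 7'
  7 - 7 = 0
Step 2: Outer operation '- 9 [0]'
  9 - 0 = 9

9


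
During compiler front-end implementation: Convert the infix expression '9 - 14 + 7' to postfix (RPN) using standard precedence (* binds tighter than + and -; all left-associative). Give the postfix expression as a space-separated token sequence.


Applying the shunting-yard algorithm:
  Operand 9 -> output
  Push '-' onto operator stack -> op-stack: [-]
  Operand 14 -> output
  See '+' (prec 1); top '-' (prec 1) >= it -> pop '-' to output
  Push '+' onto operator stack -> op-stack: [+]
  Operand 7 -> output
  End of input: pop '+' to output
Postfix result: 9 14 - 7 +

9 14 - 7 +


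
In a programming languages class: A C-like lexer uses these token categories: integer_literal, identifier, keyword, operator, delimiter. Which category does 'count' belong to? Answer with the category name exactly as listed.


Token: 'count'
Checking categories:
  identifier: YES
  integer_literal: no
  operator: no
  keyword: no
  delimiter: no
Category: identifier

identifier


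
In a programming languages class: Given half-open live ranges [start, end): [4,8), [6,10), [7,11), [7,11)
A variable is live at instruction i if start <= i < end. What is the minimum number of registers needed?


Live ranges:
  Var0: [4, 8)
  Var1: [6, 10)
  Var2: [7, 11)
  Var3: [7, 11)
Sweep-line events (position, delta, active):
  pos=4 start -> active=1
  pos=6 start -> active=2
  pos=7 start -> active=3
  pos=7 start -> active=4
  pos=8 end -> active=3
  pos=10 end -> active=2
  pos=11 end -> active=1
  pos=11 end -> active=0
Maximum simultaneous active: 4
Minimum registers needed: 4

4


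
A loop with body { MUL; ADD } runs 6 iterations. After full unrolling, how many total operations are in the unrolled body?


Loop body operations: MUL, ADD (2 ops per iteration)
Unrolling 6 iterations:
  Iteration 1: MUL, ADD (2 ops)
  Iteration 2: MUL, ADD (2 ops)
  Iteration 3: MUL, ADD (2 ops)
  Iteration 4: MUL, ADD (2 ops)
  Iteration 5: MUL, ADD (2 ops)
  Iteration 6: MUL, ADD (2 ops)
Total: 6 iterations * 2 ops/iter = 12 operations

12


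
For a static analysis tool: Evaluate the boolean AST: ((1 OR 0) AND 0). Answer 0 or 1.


Step 1: Evaluate inner node
  1 OR 0 = 1
Step 2: Evaluate root node
  1 AND 0 = 0

0


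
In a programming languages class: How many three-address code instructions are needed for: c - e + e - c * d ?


Expression: c - e + e - c * d
Generating three-address code (respecting * over +/- precedence):
  Instruction 1: t1 = c * d
  Instruction 2: t2 = c - e
  Instruction 3: t3 = t2 + e
  Instruction 4: t4 = t3 - t1
Total instructions: 4

4


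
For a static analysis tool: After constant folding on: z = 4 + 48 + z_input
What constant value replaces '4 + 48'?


Identifying constant sub-expression:
  Original: z = 4 + 48 + z_input
  4 and 48 are both compile-time constants
  Evaluating: 4 + 48 = 52
  After folding: z = 52 + z_input

52


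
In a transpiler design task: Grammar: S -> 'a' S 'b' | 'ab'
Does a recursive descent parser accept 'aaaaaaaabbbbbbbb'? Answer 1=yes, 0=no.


Grammar accepts strings of the form a^n b^n (n >= 1)
Word: 'aaaaaaaabbbbbbbb'
Counting: 8 a's and 8 b's
Check: 8 == 8? Yes
Derivation (S -> aSb applied 7 time(s), then S -> ab): S => aSb => aaSbb => aaaSbbb => aaaaSbbbb => aaaaaSbbbbb => aaaaaaSbbbbbb => aaaaaaaSbbbbbbb => aaaaaaaabbbbbbbb
Accepted

1


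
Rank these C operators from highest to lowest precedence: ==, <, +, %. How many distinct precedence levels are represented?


Looking up precedence for each operator:
  == -> precedence 3
  < -> precedence 4
  + -> precedence 5
  % -> precedence 6
Sorted highest to lowest: %, +, <, ==
Distinct precedence values: [6, 5, 4, 3]
Number of distinct levels: 4

4


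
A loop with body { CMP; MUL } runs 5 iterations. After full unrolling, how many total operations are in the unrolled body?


Loop body operations: CMP, MUL (2 ops per iteration)
Unrolling 5 iterations:
  Iteration 1: CMP, MUL (2 ops)
  Iteration 2: CMP, MUL (2 ops)
  Iteration 3: CMP, MUL (2 ops)
  Iteration 4: CMP, MUL (2 ops)
  Iteration 5: CMP, MUL (2 ops)
Total: 5 iterations * 2 ops/iter = 10 operations

10


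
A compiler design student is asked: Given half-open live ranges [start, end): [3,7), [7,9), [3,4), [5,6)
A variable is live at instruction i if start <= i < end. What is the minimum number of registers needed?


Live ranges:
  Var0: [3, 7)
  Var1: [7, 9)
  Var2: [3, 4)
  Var3: [5, 6)
Sweep-line events (position, delta, active):
  pos=3 start -> active=1
  pos=3 start -> active=2
  pos=4 end -> active=1
  pos=5 start -> active=2
  pos=6 end -> active=1
  pos=7 end -> active=0
  pos=7 start -> active=1
  pos=9 end -> active=0
Maximum simultaneous active: 2
Minimum registers needed: 2

2


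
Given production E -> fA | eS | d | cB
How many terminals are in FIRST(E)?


Production: E -> fA | eS | d | cB
Examining each alternative for leading terminals:
  E -> fA : first terminal = 'f'
  E -> eS : first terminal = 'e'
  E -> d : first terminal = 'd'
  E -> cB : first terminal = 'c'
FIRST(E) = {c, d, e, f}
Count: 4

4


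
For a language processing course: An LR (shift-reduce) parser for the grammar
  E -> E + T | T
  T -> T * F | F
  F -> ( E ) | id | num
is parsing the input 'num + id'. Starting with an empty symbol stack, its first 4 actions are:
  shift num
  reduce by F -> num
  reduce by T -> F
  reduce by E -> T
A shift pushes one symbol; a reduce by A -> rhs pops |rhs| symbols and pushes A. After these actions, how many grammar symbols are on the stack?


Tracking the symbol stack through each action:
  Action 1: shift 'num' : push -> stack = [num] (size 1)
  Action 2: reduce by F -> num : pop 1, push F -> stack = [F] (size 1)
  Action 3: reduce by T -> F : pop 1, push T -> stack = [T] (size 1)
  Action 4: reduce by E -> T : pop 1, push E -> stack = [E] (size 1)
Final stack size: 1

1


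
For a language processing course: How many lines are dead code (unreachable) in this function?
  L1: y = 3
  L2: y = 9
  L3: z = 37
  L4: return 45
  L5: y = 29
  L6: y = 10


Analyzing control flow:
  L1: reachable (before return)
  L2: reachable (before return)
  L3: reachable (before return)
  L4: reachable (return statement)
  L5: DEAD (after return at L4)
  L6: DEAD (after return at L4)
Return at L4, total lines = 6
Dead lines: L5 through L6
Count: 2

2


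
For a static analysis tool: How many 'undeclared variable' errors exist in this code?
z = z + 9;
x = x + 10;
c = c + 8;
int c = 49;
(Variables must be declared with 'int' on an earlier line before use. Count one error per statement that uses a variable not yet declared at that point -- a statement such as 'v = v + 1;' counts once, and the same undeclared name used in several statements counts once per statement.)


Scanning code line by line:
  Line 1: use 'z' -> ERROR (undeclared)
  Line 2: use 'x' -> ERROR (undeclared)
  Line 3: use 'c' -> ERROR (undeclared)
  Line 4: declare 'c' -> declared = ['c']
Total undeclared variable errors: 3

3


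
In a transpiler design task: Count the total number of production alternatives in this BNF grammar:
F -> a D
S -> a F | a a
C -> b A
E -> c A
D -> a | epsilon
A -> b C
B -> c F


Counting alternatives per rule:
  F: 1 alternative(s)
  S: 2 alternative(s)
  C: 1 alternative(s)
  E: 1 alternative(s)
  D: 2 alternative(s)
  A: 1 alternative(s)
  B: 1 alternative(s)
Sum: 1 + 2 + 1 + 1 + 2 + 1 + 1 = 9

9


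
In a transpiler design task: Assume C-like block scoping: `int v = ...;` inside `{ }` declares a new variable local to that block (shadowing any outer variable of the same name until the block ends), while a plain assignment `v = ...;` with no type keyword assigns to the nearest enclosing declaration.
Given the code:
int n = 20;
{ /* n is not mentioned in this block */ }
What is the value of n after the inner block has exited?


Analyzing scoping rules:
Outer scope: declares n = 20
Inner block: n is neither redeclared nor assigned -> unchanged
After the block -> 20
Result: 20

20


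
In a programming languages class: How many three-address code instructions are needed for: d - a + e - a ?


Expression: d - a + e - a
Generating three-address code (respecting * over +/- precedence):
  Instruction 1: t1 = d - a
  Instruction 2: t2 = t1 + e
  Instruction 3: t3 = t2 - a
Total instructions: 3

3


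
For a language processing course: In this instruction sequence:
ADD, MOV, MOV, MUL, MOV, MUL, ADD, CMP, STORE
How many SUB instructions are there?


Scanning instruction sequence for SUB:
  Position 1: ADD
  Position 2: MOV
  Position 3: MOV
  Position 4: MUL
  Position 5: MOV
  Position 6: MUL
  Position 7: ADD
  Position 8: CMP
  Position 9: STORE
Matches at positions: []
Total SUB count: 0

0


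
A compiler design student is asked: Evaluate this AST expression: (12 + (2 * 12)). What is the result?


Expression: (12 + (2 * 12))
Evaluating step by step:
  2 * 12 = 24
  12 + 24 = 36
Result: 36

36


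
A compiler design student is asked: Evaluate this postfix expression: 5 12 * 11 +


Processing tokens left to right:
Push 5, Push 12
Pop 5 and 12, compute 5 * 12 = 60, push 60
Push 11
Pop 60 and 11, compute 60 + 11 = 71, push 71
Stack result: 71

71


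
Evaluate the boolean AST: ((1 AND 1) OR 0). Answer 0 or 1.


Step 1: Evaluate inner node
  1 AND 1 = 1
Step 2: Evaluate root node
  1 OR 0 = 1

1


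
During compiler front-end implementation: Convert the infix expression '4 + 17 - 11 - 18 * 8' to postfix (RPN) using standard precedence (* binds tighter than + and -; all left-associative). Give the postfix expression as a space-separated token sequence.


Applying the shunting-yard algorithm:
  Operand 4 -> output
  Push '+' onto operator stack -> op-stack: [+]
  Operand 17 -> output
  See '-' (prec 1); top '+' (prec 1) >= it -> pop '+' to output
  Push '-' onto operator stack -> op-stack: [-]
  Operand 11 -> output
  See '-' (prec 1); top '-' (prec 1) >= it -> pop '-' to output
  Push '-' onto operator stack -> op-stack: [-]
  Operand 18 -> output
  Push '*' onto operator stack -> op-stack: [-, *]
  Operand 8 -> output
  End of input: pop '*' to output
  End of input: pop '-' to output
Postfix result: 4 17 + 11 - 18 8 * -

4 17 + 11 - 18 8 * -


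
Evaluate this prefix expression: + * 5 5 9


Parsing prefix expression: + * 5 5 9
Step 1: Innermost operation '* 5 5'
  5 * 5 = 25
Step 2: Outer operation '+ [25] 9'
  25 + 9 = 34

34


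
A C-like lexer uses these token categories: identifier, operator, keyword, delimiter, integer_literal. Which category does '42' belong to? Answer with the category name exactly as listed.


Token: '42'
Checking categories:
  identifier: no
  integer_literal: YES
  operator: no
  keyword: no
  delimiter: no
Category: integer_literal

integer_literal


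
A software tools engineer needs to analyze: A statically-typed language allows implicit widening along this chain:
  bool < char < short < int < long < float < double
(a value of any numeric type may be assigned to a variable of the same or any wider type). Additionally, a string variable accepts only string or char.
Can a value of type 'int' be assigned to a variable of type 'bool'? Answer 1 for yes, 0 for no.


Target variable type: bool
Source value type: int
Numeric ranks: int=3, bool=0
Widening allowed iff rank(source) <= rank(target): 3 <= 0? No
Result: 0

0


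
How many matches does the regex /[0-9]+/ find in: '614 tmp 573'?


Pattern: /[0-9]+/ (int literals)
Input: '614 tmp 573'
Scanning for matches:
  Match 1: '614'
  Match 2: '573'
Total matches: 2

2


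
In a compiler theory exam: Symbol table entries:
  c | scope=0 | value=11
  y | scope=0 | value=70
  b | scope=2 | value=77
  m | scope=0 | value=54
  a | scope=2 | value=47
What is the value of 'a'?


Searching symbol table for 'a':
  c | scope=0 | value=11
  y | scope=0 | value=70
  b | scope=2 | value=77
  m | scope=0 | value=54
  a | scope=2 | value=47 <- MATCH
Found 'a' at scope 2 with value 47

47


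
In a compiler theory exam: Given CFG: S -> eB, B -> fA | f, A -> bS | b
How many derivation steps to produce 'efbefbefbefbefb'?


Grammar: S -> eB, B -> fA | f, A -> bS | b
Deriving 'efbefbefbefbefb':
Step 1: S -> eB => eB
Step 2: B -> fA => efA
Step 3: A -> bS => efbS
Step 4: S -> eB => efbeB
Step 5: B -> fA => efbefA
Step 6: A -> bS => efbefbS
Step 7: S -> eB => efbefbeB
Step 8: B -> fA => efbefbefA
Step 9: A -> bS => efbefbefbS
Step 10: S -> eB => efbefbefbeB
Step 11: B -> fA => efbefbefbefA
Step 12: A -> bS => efbefbefbefbS
Step 13: S -> eB => efbefbefbefbeB
Step 14: B -> fA => efbefbefbefbefA
Step 15: A -> b => efbefbefbefbefb
Total derivation steps: 15

15


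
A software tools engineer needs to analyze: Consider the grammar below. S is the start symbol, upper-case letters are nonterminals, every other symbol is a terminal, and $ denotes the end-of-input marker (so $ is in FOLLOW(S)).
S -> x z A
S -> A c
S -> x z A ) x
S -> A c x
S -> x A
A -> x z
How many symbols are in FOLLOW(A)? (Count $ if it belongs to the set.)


S is the start symbol and does not occur in any rule body, so FOLLOW(S) = {$}.
Examining every occurrence of A in a rule body:
  S -> x z A : A is at the right end -> add FOLLOW(S) = {$}
  S -> A c : A is followed by terminal 'c' -> add 'c'
  S -> x z A ) x : A is followed by terminal ')' -> add ')'
  S -> A c x : A is followed by terminal 'c' -> add 'c' (already in the set)
  S -> x A : A is at the right end -> add FOLLOW(S) = {$} (already in the set)
  A -> x z : A does not occur in the body -> contributes nothing
FOLLOW(A) = {), c, $}
Count: 3

3


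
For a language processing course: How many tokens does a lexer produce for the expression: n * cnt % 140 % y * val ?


Scanning 'n * cnt % 140 % y * val'
Token 1: 'n' -> identifier
Token 2: '*' -> operator
Token 3: 'cnt' -> identifier
Token 4: '%' -> operator
Token 5: '140' -> integer_literal
Token 6: '%' -> operator
Token 7: 'y' -> identifier
Token 8: '*' -> operator
Token 9: 'val' -> identifier
Total tokens: 9

9


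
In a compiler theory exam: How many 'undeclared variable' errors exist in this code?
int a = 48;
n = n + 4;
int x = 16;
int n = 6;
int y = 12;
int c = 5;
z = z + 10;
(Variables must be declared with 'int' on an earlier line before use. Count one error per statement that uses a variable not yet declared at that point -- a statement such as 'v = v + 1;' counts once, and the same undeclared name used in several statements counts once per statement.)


Scanning code line by line:
  Line 1: declare 'a' -> declared = ['a']
  Line 2: use 'n' -> ERROR (undeclared)
  Line 3: declare 'x' -> declared = ['a', 'x']
  Line 4: declare 'n' -> declared = ['a', 'n', 'x']
  Line 5: declare 'y' -> declared = ['a', 'n', 'x', 'y']
  Line 6: declare 'c' -> declared = ['a', 'c', 'n', 'x', 'y']
  Line 7: use 'z' -> ERROR (undeclared)
Total undeclared variable errors: 2

2


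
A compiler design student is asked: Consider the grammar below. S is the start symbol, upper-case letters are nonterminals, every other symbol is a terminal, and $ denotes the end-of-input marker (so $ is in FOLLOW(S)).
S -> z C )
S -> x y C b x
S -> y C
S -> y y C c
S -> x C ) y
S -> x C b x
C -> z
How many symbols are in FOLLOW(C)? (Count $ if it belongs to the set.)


S is the start symbol and does not occur in any rule body, so FOLLOW(S) = {$}.
Examining every occurrence of C in a rule body:
  S -> z C ) : C is followed by terminal ')' -> add ')'
  S -> x y C b x : C is followed by terminal 'b' -> add 'b'
  S -> y C : C is at the right end -> add FOLLOW(S) = {$}
  S -> y y C c : C is followed by terminal 'c' -> add 'c'
  S -> x C ) y : C is followed by terminal ')' -> add ')' (already in the set)
  S -> x C b x : C is followed by terminal 'b' -> add 'b' (already in the set)
  C -> z : C does not occur in the body -> contributes nothing
FOLLOW(C) = {), b, c, $}
Count: 4

4


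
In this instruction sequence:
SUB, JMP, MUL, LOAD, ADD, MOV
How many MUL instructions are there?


Scanning instruction sequence for MUL:
  Position 1: SUB
  Position 2: JMP
  Position 3: MUL <- MATCH
  Position 4: LOAD
  Position 5: ADD
  Position 6: MOV
Matches at positions: [3]
Total MUL count: 1

1


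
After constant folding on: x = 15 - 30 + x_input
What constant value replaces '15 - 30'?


Identifying constant sub-expression:
  Original: x = 15 - 30 + x_input
  15 and 30 are both compile-time constants
  Evaluating: 15 - 30 = -15
  After folding: x = -15 + x_input

-15


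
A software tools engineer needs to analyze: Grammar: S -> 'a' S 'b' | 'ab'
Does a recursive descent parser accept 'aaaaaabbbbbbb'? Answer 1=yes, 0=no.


Grammar accepts strings of the form a^n b^n (n >= 1)
Word: 'aaaaaabbbbbbb'
Counting: 6 a's and 7 b's
Check: 6 == 7? No
Mismatch: a-count != b-count
Rejected

0


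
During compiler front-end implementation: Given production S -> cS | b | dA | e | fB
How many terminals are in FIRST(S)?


Production: S -> cS | b | dA | e | fB
Examining each alternative for leading terminals:
  S -> cS : first terminal = 'c'
  S -> b : first terminal = 'b'
  S -> dA : first terminal = 'd'
  S -> e : first terminal = 'e'
  S -> fB : first terminal = 'f'
FIRST(S) = {b, c, d, e, f}
Count: 5

5


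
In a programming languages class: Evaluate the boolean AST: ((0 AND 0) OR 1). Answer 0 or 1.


Step 1: Evaluate inner node
  0 AND 0 = 0
Step 2: Evaluate root node
  0 OR 1 = 1

1


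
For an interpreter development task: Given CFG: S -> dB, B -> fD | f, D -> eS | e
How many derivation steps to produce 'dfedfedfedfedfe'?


Grammar: S -> dB, B -> fD | f, D -> eS | e
Deriving 'dfedfedfedfedfe':
Step 1: S -> dB => dB
Step 2: B -> fD => dfD
Step 3: D -> eS => dfeS
Step 4: S -> dB => dfedB
Step 5: B -> fD => dfedfD
Step 6: D -> eS => dfedfeS
Step 7: S -> dB => dfedfedB
Step 8: B -> fD => dfedfedfD
Step 9: D -> eS => dfedfedfeS
Step 10: S -> dB => dfedfedfedB
Step 11: B -> fD => dfedfedfedfD
Step 12: D -> eS => dfedfedfedfeS
Step 13: S -> dB => dfedfedfedfedB
Step 14: B -> fD => dfedfedfedfedfD
Step 15: D -> e => dfedfedfedfedfe
Total derivation steps: 15

15


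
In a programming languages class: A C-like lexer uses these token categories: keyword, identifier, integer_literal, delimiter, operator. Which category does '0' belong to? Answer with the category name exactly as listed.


Token: '0'
Checking categories:
  identifier: no
  integer_literal: YES
  operator: no
  keyword: no
  delimiter: no
Category: integer_literal

integer_literal


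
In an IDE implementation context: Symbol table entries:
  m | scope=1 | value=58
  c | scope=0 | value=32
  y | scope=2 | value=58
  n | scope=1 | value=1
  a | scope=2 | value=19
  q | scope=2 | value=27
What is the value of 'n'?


Searching symbol table for 'n':
  m | scope=1 | value=58
  c | scope=0 | value=32
  y | scope=2 | value=58
  n | scope=1 | value=1 <- MATCH
  a | scope=2 | value=19
  q | scope=2 | value=27
Found 'n' at scope 1 with value 1

1


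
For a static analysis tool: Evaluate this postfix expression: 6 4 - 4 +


Processing tokens left to right:
Push 6, Push 4
Pop 6 and 4, compute 6 - 4 = 2, push 2
Push 4
Pop 2 and 4, compute 2 + 4 = 6, push 6
Stack result: 6

6


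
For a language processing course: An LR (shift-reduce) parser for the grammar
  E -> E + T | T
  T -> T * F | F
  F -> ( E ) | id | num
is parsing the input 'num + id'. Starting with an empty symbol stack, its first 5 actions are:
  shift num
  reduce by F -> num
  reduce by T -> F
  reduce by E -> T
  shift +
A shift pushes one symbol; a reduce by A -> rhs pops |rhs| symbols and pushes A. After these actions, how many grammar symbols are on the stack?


Tracking the symbol stack through each action:
  Action 1: shift 'num' : push -> stack = [num] (size 1)
  Action 2: reduce by F -> num : pop 1, push F -> stack = [F] (size 1)
  Action 3: reduce by T -> F : pop 1, push T -> stack = [T] (size 1)
  Action 4: reduce by E -> T : pop 1, push E -> stack = [E] (size 1)
  Action 5: shift '+' : push -> stack = [E, +] (size 2)
Final stack size: 2

2


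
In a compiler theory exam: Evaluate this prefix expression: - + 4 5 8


Parsing prefix expression: - + 4 5 8
Step 1: Innermost operation '+ 4 5'
  4 + 5 = 9
Step 2: Outer operation '- [9] 8'
  9 - 8 = 1

1


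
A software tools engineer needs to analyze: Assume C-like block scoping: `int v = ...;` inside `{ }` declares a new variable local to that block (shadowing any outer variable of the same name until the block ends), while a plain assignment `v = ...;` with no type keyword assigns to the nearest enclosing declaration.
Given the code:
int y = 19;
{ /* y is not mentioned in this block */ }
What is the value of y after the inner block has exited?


Analyzing scoping rules:
Outer scope: declares y = 19
Inner block: y is neither redeclared nor assigned -> unchanged
After the block -> 19
Result: 19

19


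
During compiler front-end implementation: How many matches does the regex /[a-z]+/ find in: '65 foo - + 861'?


Pattern: /[a-z]+/ (identifiers)
Input: '65 foo - + 861'
Scanning for matches:
  Match 1: 'foo'
Total matches: 1

1


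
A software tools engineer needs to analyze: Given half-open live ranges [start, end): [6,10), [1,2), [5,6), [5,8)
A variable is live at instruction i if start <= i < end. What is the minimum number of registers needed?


Live ranges:
  Var0: [6, 10)
  Var1: [1, 2)
  Var2: [5, 6)
  Var3: [5, 8)
Sweep-line events (position, delta, active):
  pos=1 start -> active=1
  pos=2 end -> active=0
  pos=5 start -> active=1
  pos=5 start -> active=2
  pos=6 end -> active=1
  pos=6 start -> active=2
  pos=8 end -> active=1
  pos=10 end -> active=0
Maximum simultaneous active: 2
Minimum registers needed: 2

2


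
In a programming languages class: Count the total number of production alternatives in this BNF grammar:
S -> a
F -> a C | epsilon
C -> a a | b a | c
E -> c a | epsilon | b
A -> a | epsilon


Counting alternatives per rule:
  S: 1 alternative(s)
  F: 2 alternative(s)
  C: 3 alternative(s)
  E: 3 alternative(s)
  A: 2 alternative(s)
Sum: 1 + 2 + 3 + 3 + 2 = 11

11


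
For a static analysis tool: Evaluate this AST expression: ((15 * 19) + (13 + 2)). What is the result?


Expression: ((15 * 19) + (13 + 2))
Evaluating step by step:
  15 * 19 = 285
  13 + 2 = 15
  285 + 15 = 300
Result: 300

300


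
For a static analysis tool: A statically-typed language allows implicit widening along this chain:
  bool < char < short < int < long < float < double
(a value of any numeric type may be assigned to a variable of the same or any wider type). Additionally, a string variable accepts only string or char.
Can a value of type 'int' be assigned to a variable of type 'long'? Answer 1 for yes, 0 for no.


Target variable type: long
Source value type: int
Numeric ranks: int=3, long=4
Widening allowed iff rank(source) <= rank(target): 3 <= 4? Yes
Result: 1

1


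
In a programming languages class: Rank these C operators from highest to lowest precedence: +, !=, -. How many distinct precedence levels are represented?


Looking up precedence for each operator:
  + -> precedence 5
  != -> precedence 3
  - -> precedence 5
Sorted highest to lowest: +, -, !=
Distinct precedence values: [5, 3]
Number of distinct levels: 2

2


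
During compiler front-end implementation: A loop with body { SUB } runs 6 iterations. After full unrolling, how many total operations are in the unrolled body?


Loop body operations: SUB (1 op per iteration)
Unrolling 6 iterations:
  Iteration 1: SUB (1 ops)
  Iteration 2: SUB (1 ops)
  Iteration 3: SUB (1 ops)
  Iteration 4: SUB (1 ops)
  Iteration 5: SUB (1 ops)
  Iteration 6: SUB (1 ops)
Total: 6 iterations * 1 ops/iter = 6 operations

6


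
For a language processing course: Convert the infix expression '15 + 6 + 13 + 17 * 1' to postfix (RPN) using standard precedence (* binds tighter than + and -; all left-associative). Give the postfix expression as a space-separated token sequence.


Applying the shunting-yard algorithm:
  Operand 15 -> output
  Push '+' onto operator stack -> op-stack: [+]
  Operand 6 -> output
  See '+' (prec 1); top '+' (prec 1) >= it -> pop '+' to output
  Push '+' onto operator stack -> op-stack: [+]
  Operand 13 -> output
  See '+' (prec 1); top '+' (prec 1) >= it -> pop '+' to output
  Push '+' onto operator stack -> op-stack: [+]
  Operand 17 -> output
  Push '*' onto operator stack -> op-stack: [+, *]
  Operand 1 -> output
  End of input: pop '*' to output
  End of input: pop '+' to output
Postfix result: 15 6 + 13 + 17 1 * +

15 6 + 13 + 17 1 * +


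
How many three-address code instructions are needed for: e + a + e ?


Expression: e + a + e
Generating three-address code (respecting * over +/- precedence):
  Instruction 1: t1 = e + a
  Instruction 2: t2 = t1 + e
Total instructions: 2

2


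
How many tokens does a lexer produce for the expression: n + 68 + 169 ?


Scanning 'n + 68 + 169'
Token 1: 'n' -> identifier
Token 2: '+' -> operator
Token 3: '68' -> integer_literal
Token 4: '+' -> operator
Token 5: '169' -> integer_literal
Total tokens: 5

5


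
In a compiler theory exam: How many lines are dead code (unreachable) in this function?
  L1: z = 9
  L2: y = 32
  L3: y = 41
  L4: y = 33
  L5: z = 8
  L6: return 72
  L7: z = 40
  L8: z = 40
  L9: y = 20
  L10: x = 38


Analyzing control flow:
  L1: reachable (before return)
  L2: reachable (before return)
  L3: reachable (before return)
  L4: reachable (before return)
  L5: reachable (before return)
  L6: reachable (return statement)
  L7: DEAD (after return at L6)
  L8: DEAD (after return at L6)
  L9: DEAD (after return at L6)
  L10: DEAD (after return at L6)
Return at L6, total lines = 10
Dead lines: L7 through L10
Count: 4

4


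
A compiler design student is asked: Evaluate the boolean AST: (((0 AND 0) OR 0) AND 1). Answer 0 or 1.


Step 1: Evaluate inner node
  0 AND 0 = 0
Step 2: Evaluate next node
  0 OR 0 = 0
Step 3: Evaluate root node
  0 AND 1 = 0

0


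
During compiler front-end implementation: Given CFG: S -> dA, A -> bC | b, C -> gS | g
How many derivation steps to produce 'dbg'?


Grammar: S -> dA, A -> bC | b, C -> gS | g
Deriving 'dbg':
Step 1: S -> dA => dA
Step 2: A -> bC => dbC
Step 3: C -> g => dbg
Total derivation steps: 3

3


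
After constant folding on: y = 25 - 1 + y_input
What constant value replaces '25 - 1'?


Identifying constant sub-expression:
  Original: y = 25 - 1 + y_input
  25 and 1 are both compile-time constants
  Evaluating: 25 - 1 = 24
  After folding: y = 24 + y_input

24
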